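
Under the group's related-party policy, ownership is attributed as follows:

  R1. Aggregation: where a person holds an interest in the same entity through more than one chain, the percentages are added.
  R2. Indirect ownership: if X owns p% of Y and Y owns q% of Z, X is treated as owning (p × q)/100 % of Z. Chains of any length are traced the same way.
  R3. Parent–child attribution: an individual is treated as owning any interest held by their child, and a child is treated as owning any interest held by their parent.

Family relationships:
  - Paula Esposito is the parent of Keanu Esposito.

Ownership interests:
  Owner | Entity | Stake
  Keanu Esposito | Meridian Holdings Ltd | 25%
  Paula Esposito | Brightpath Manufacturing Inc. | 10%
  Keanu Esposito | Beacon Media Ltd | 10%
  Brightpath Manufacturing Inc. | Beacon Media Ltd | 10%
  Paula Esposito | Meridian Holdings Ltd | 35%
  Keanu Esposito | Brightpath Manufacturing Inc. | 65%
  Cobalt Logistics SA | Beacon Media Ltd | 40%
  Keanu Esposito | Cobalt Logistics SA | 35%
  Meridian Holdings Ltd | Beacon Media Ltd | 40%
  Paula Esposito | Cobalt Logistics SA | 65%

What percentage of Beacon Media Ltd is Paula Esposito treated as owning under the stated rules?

81.5%

By parent–child attribution (R3), Paula Esposito is treated as also owning Keanu Esposito's interest in Meridian Holdings Ltd, giving 35% + 25% = 60%.
By parent–child attribution (R3), Paula Esposito is treated as also owning Keanu Esposito's interest in Cobalt Logistics SA, giving 65% + 35% = 100%.
By parent–child attribution (R3), Paula Esposito is treated as also owning Keanu Esposito's interest in Brightpath Manufacturing Inc, giving 10% + 65% = 75%.
By parent–child attribution (R3), Paula Esposito is treated as owning Keanu Esposito's 10% interest in Beacon Media Ltd.
Chain via Meridian Holdings Ltd (R2): 60% × 40% = 24% of Beacon Media Ltd.
Chain via Cobalt Logistics SA (R2): 100% × 40% = 40% of Beacon Media Ltd.
Chain via Brightpath Manufacturing Inc. (R2): 75% × 10% = 7.5% of Beacon Media Ltd.
Direct interest in Beacon Media Ltd: 10%.
Aggregating (R1): 24% + 40% + 7.5% + 10% = 81.5%.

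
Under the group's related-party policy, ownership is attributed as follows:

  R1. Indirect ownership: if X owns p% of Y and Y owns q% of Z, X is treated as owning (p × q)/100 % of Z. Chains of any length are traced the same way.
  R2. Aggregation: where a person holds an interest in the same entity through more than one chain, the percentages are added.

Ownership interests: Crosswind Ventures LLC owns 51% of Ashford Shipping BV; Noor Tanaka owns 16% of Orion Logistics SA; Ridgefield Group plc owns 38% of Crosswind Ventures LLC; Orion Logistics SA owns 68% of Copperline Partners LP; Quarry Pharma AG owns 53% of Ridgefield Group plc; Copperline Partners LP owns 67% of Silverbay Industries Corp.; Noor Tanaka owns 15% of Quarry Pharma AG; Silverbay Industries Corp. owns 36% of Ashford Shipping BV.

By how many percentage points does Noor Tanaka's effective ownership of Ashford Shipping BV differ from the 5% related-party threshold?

0.835034

Chain via Orion Logistics SA → Copperline Partners LP → Silverbay Industries Corp. (R1): 16% × 68% × 67% × 36% = 2.624256% of Ashford Shipping BV.
Chain via Quarry Pharma AG → Ridgefield Group plc → Crosswind Ventures LLC (R1): 15% × 53% × 38% × 51% = 1.54071% of Ashford Shipping BV.
Aggregating (R2): 2.624256% + 1.54071% = 4.164966%.
4.164966% falls short of the 5% threshold by 0.835034 percentage points.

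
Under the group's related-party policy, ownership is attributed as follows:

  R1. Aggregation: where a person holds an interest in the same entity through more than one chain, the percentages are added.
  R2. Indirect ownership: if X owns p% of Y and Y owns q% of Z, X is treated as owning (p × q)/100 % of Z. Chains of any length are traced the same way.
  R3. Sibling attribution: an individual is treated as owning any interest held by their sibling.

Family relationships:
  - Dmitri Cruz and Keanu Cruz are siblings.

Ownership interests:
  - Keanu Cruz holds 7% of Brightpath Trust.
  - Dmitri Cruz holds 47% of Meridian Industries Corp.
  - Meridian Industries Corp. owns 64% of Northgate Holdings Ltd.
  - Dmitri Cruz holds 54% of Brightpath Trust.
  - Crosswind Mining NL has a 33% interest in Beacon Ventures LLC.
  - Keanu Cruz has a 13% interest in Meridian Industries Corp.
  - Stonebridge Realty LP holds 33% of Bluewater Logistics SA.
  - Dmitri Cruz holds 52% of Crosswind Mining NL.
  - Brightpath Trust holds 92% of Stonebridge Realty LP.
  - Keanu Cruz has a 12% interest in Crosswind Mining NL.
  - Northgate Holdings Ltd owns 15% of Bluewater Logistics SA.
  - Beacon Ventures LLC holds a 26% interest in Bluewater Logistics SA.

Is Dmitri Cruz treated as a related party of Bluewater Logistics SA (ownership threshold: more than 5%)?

By sibling attribution (R3), Dmitri Cruz is treated as also owning Keanu Cruz's interest in Crosswind Mining NL, giving 52% + 12% = 64%.
By sibling attribution (R3), Dmitri Cruz is treated as also owning Keanu Cruz's interest in Meridian Industries Corp, giving 47% + 13% = 60%.
By sibling attribution (R3), Dmitri Cruz is treated as also owning Keanu Cruz's interest in Brightpath Trust, giving 54% + 7% = 61%.
Chain via Crosswind Mining NL → Beacon Ventures LLC (R2): 64% × 33% × 26% = 5.4912% of Bluewater Logistics SA.
Chain via Meridian Industries Corp. → Northgate Holdings Ltd (R2): 60% × 64% × 15% = 5.76% of Bluewater Logistics SA.
Chain via Brightpath Trust → Stonebridge Realty LP (R2): 61% × 92% × 33% = 18.5196% of Bluewater Logistics SA.
Aggregating (R1): 5.4912% + 5.76% + 18.5196% = 29.7708%.
29.7708% exceeds the 5% threshold, so Dmitri is a related party to Bluewater Logistics SA.

Yes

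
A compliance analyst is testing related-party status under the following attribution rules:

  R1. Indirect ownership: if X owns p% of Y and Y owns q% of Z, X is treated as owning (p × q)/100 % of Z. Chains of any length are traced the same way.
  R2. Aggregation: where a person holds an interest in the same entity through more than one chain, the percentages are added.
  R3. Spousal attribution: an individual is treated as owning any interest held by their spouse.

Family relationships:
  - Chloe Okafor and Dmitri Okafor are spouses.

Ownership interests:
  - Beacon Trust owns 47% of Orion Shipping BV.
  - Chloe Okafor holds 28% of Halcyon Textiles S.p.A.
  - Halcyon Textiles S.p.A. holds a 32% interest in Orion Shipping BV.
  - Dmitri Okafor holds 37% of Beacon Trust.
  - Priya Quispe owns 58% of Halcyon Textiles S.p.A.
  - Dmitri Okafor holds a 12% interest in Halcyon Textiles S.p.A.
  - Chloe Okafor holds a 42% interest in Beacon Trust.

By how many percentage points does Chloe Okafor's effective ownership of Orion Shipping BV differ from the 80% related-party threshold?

By spousal attribution (R3), Chloe Okafor is treated as also owning Dmitri Okafor's interest in Halcyon Textiles S.p.A, giving 28% + 12% = 40%.
By spousal attribution (R3), Chloe Okafor is treated as also owning Dmitri Okafor's interest in Beacon Trust, giving 42% + 37% = 79%.
Chain via Halcyon Textiles S.p.A. (R1): 40% × 32% = 12.8% of Orion Shipping BV.
Chain via Beacon Trust (R1): 79% × 47% = 37.13% of Orion Shipping BV.
Aggregating (R2): 12.8% + 37.13% = 49.93%.
49.93% falls short of the 80% threshold by 30.07 percentage points.

30.07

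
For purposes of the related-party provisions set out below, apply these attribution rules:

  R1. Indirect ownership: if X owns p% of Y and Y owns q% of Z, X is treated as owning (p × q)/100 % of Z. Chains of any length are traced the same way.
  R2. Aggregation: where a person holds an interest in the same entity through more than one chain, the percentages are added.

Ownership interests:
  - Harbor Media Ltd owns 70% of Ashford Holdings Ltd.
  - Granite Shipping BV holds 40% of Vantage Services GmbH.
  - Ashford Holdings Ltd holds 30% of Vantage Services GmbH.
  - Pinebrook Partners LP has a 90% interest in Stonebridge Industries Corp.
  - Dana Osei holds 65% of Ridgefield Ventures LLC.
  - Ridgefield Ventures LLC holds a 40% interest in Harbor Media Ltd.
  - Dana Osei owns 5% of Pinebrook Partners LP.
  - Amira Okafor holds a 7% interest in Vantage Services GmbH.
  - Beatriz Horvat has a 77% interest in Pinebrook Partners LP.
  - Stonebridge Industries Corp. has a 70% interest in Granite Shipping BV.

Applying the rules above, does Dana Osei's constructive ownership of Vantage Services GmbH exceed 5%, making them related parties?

Chain via Ridgefield Ventures LLC → Harbor Media Ltd → Ashford Holdings Ltd (R1): 65% × 40% × 70% × 30% = 5.46% of Vantage Services GmbH.
Chain via Pinebrook Partners LP → Stonebridge Industries Corp. → Granite Shipping BV (R1): 5% × 90% × 70% × 40% = 1.26% of Vantage Services GmbH.
Aggregating (R2): 5.46% + 1.26% = 6.72%.
6.72% exceeds the 5% threshold, so Dana is a related party to Vantage Services GmbH.

Yes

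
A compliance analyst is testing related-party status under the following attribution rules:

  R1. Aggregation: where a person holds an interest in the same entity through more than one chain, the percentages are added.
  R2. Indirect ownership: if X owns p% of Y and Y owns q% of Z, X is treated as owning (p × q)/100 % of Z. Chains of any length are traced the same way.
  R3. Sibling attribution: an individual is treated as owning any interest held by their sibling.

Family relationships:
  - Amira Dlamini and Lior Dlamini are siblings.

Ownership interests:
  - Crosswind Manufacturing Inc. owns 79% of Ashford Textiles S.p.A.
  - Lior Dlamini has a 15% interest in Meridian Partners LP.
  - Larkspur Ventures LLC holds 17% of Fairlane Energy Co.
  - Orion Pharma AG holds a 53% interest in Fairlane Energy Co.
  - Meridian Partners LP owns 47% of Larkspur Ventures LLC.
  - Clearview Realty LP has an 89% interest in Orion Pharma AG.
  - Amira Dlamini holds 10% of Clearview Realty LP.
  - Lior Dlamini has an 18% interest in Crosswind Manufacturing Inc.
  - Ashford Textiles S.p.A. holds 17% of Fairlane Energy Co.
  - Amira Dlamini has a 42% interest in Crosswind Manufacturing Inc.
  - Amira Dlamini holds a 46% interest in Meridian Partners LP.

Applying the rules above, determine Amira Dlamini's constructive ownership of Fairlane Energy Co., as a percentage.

By sibling attribution (R3), Amira Dlamini is treated as also owning Lior Dlamini's interest in Meridian Partners LP, giving 46% + 15% = 61%.
By sibling attribution (R3), Amira Dlamini is treated as also owning Lior Dlamini's interest in Crosswind Manufacturing Inc, giving 42% + 18% = 60%.
Chain via Meridian Partners LP → Larkspur Ventures LLC (R2): 61% × 47% × 17% = 4.8739% of Fairlane Energy Co.
Chain via Crosswind Manufacturing Inc. → Ashford Textiles S.p.A. (R2): 60% × 79% × 17% = 8.058% of Fairlane Energy Co.
Chain via Clearview Realty LP → Orion Pharma AG (R2): 10% × 89% × 53% = 4.717% of Fairlane Energy Co.
Aggregating (R1): 4.8739% + 8.058% + 4.717% = 17.6489%.

17.6489%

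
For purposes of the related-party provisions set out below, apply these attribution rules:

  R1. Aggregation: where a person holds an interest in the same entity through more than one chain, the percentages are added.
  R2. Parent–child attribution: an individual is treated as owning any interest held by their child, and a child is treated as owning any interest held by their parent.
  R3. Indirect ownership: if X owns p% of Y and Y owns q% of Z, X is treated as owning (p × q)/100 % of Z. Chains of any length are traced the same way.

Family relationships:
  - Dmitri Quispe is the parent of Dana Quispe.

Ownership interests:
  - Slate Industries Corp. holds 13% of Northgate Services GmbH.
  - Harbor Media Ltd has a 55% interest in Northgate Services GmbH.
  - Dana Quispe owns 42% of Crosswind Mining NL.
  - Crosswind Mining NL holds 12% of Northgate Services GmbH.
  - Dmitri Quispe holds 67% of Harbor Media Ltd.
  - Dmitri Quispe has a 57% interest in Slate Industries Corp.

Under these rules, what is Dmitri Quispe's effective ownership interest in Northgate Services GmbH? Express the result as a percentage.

By parent–child attribution (R2), Dmitri Quispe is treated as owning Dana Quispe's 42% interest in Crosswind Mining NL.
Chain via Slate Industries Corp. (R3): 57% × 13% = 7.41% of Northgate Services GmbH.
Chain via Harbor Media Ltd (R3): 67% × 55% = 36.85% of Northgate Services GmbH.
Chain via Crosswind Mining NL (R3): 42% × 12% = 5.04% of Northgate Services GmbH.
Aggregating (R1): 7.41% + 36.85% + 5.04% = 49.3%.

49.3%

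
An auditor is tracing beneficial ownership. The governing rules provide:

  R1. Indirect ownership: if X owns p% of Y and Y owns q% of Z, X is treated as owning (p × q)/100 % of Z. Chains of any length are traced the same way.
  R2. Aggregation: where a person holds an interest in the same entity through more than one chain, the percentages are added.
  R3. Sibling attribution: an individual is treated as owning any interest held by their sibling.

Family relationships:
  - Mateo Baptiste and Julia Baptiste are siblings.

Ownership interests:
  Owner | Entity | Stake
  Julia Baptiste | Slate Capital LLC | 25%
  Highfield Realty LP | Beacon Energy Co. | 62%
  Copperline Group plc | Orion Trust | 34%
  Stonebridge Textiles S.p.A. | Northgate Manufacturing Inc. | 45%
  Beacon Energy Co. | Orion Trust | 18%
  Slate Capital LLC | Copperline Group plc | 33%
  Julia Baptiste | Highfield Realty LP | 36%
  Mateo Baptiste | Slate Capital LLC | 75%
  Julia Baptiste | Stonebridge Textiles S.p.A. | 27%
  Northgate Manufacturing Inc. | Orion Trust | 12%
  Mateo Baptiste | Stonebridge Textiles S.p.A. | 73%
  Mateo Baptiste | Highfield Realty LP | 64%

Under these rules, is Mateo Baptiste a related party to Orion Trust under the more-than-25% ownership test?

Yes

By sibling attribution (R3), Mateo Baptiste is treated as also owning Julia Baptiste's interest in Stonebridge Textiles S.p.A, giving 73% + 27% = 100%.
By sibling attribution (R3), Mateo Baptiste is treated as also owning Julia Baptiste's interest in Highfield Realty LP, giving 64% + 36% = 100%.
By sibling attribution (R3), Mateo Baptiste is treated as also owning Julia Baptiste's interest in Slate Capital LLC, giving 75% + 25% = 100%.
Chain via Stonebridge Textiles S.p.A. → Northgate Manufacturing Inc. (R1): 100% × 45% × 12% = 5.4% of Orion Trust.
Chain via Highfield Realty LP → Beacon Energy Co. (R1): 100% × 62% × 18% = 11.16% of Orion Trust.
Chain via Slate Capital LLC → Copperline Group plc (R1): 100% × 33% × 34% = 11.22% of Orion Trust.
Aggregating (R2): 5.4% + 11.16% + 11.22% = 27.78%.
27.78% exceeds the 25% threshold, so Mateo is a related party to Orion Trust.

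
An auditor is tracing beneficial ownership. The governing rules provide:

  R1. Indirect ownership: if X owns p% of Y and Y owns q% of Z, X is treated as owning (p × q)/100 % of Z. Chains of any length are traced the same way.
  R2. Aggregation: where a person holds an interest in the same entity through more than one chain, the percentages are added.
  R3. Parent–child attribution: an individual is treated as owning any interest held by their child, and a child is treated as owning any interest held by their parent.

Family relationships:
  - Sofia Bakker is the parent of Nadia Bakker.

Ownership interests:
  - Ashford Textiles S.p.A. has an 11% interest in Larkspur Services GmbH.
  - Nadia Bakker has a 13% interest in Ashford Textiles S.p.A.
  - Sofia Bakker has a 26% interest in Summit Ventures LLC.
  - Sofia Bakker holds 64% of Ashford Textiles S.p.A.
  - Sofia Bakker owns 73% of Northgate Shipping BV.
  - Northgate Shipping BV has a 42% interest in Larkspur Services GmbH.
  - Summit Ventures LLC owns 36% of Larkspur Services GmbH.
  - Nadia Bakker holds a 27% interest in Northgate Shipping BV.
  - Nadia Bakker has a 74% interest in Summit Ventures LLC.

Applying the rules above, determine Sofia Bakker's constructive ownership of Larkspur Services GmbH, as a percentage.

86.47%

By parent–child attribution (R3), Sofia Bakker is treated as also owning Nadia Bakker's interest in Northgate Shipping BV, giving 73% + 27% = 100%.
By parent–child attribution (R3), Sofia Bakker is treated as also owning Nadia Bakker's interest in Summit Ventures LLC, giving 26% + 74% = 100%.
By parent–child attribution (R3), Sofia Bakker is treated as also owning Nadia Bakker's interest in Ashford Textiles S.p.A, giving 64% + 13% = 77%.
Chain via Northgate Shipping BV (R1): 100% × 42% = 42% of Larkspur Services GmbH.
Chain via Summit Ventures LLC (R1): 100% × 36% = 36% of Larkspur Services GmbH.
Chain via Ashford Textiles S.p.A. (R1): 77% × 11% = 8.47% of Larkspur Services GmbH.
Aggregating (R2): 42% + 36% + 8.47% = 86.47%.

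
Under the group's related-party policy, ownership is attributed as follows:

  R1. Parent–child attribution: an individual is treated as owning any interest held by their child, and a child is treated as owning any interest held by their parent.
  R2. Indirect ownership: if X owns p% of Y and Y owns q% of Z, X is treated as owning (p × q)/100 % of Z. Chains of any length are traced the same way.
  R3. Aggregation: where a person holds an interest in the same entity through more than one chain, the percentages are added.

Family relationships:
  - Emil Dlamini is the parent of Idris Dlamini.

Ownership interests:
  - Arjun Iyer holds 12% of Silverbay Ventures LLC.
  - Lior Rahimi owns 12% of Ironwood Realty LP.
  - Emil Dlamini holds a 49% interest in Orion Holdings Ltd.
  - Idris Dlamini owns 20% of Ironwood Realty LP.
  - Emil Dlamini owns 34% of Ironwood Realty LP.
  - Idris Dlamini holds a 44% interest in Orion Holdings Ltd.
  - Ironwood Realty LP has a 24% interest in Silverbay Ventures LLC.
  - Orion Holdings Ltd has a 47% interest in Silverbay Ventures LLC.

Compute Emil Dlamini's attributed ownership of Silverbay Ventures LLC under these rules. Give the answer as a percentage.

56.67%

By parent–child attribution (R1), Emil Dlamini is treated as also owning Idris Dlamini's interest in Ironwood Realty LP, giving 34% + 20% = 54%.
By parent–child attribution (R1), Emil Dlamini is treated as also owning Idris Dlamini's interest in Orion Holdings Ltd, giving 49% + 44% = 93%.
Chain via Ironwood Realty LP (R2): 54% × 24% = 12.96% of Silverbay Ventures LLC.
Chain via Orion Holdings Ltd (R2): 93% × 47% = 43.71% of Silverbay Ventures LLC.
Aggregating (R3): 12.96% + 43.71% = 56.67%.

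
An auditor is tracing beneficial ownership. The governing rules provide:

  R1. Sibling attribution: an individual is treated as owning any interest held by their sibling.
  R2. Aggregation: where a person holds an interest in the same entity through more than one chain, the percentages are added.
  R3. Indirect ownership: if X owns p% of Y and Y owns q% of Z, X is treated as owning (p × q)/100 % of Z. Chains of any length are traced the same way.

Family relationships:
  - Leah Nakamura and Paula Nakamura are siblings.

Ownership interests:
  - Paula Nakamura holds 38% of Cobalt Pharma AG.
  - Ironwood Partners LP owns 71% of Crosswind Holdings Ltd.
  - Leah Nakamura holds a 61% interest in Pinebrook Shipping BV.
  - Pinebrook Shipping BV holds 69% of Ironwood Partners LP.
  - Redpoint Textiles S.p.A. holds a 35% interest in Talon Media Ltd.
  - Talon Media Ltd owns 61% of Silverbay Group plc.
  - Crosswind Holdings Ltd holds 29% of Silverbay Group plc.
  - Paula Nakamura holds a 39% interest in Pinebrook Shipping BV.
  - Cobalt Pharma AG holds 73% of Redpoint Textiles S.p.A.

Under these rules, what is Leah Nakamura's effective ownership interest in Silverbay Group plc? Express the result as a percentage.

20.12959%

By sibling attribution (R1), Leah Nakamura is treated as also owning Paula Nakamura's interest in Pinebrook Shipping BV, giving 61% + 39% = 100%.
By sibling attribution (R1), Leah Nakamura is treated as owning Paula Nakamura's 38% interest in Cobalt Pharma AG.
Chain via Pinebrook Shipping BV → Ironwood Partners LP → Crosswind Holdings Ltd (R3): 100% × 69% × 71% × 29% = 14.2071% of Silverbay Group plc.
Chain via Cobalt Pharma AG → Redpoint Textiles S.p.A. → Talon Media Ltd (R3): 38% × 73% × 35% × 61% = 5.92249% of Silverbay Group plc.
Aggregating (R2): 14.2071% + 5.92249% = 20.12959%.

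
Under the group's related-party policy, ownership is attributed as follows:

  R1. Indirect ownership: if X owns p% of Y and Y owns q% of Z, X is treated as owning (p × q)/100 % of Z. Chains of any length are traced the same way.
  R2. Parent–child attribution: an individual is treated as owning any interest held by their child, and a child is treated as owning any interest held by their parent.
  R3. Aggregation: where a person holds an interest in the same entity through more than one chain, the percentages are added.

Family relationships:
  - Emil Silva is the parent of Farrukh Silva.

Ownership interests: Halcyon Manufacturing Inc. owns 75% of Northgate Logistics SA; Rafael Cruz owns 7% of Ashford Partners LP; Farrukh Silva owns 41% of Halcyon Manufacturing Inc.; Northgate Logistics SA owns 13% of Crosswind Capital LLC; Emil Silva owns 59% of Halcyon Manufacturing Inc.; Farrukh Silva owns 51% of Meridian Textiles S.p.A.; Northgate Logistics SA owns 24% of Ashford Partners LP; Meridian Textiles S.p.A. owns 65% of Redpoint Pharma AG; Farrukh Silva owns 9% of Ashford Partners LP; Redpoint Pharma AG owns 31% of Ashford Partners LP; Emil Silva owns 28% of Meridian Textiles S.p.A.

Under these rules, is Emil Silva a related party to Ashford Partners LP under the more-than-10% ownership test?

Yes

By parent–child attribution (R2), Emil Silva is treated as also owning Farrukh Silva's interest in Meridian Textiles S.p.A, giving 28% + 51% = 79%.
By parent–child attribution (R2), Emil Silva is treated as also owning Farrukh Silva's interest in Halcyon Manufacturing Inc, giving 59% + 41% = 100%.
By parent–child attribution (R2), Emil Silva is treated as owning Farrukh Silva's 9% interest in Ashford Partners LP.
Chain via Meridian Textiles S.p.A. → Redpoint Pharma AG (R1): 79% × 65% × 31% = 15.9185% of Ashford Partners LP.
Chain via Halcyon Manufacturing Inc. → Northgate Logistics SA (R1): 100% × 75% × 24% = 18% of Ashford Partners LP.
Direct interest in Ashford Partners LP: 9%.
Aggregating (R3): 15.9185% + 18% + 9% = 42.9185%.
42.9185% exceeds the 10% threshold, so Emil is a related party to Ashford Partners LP.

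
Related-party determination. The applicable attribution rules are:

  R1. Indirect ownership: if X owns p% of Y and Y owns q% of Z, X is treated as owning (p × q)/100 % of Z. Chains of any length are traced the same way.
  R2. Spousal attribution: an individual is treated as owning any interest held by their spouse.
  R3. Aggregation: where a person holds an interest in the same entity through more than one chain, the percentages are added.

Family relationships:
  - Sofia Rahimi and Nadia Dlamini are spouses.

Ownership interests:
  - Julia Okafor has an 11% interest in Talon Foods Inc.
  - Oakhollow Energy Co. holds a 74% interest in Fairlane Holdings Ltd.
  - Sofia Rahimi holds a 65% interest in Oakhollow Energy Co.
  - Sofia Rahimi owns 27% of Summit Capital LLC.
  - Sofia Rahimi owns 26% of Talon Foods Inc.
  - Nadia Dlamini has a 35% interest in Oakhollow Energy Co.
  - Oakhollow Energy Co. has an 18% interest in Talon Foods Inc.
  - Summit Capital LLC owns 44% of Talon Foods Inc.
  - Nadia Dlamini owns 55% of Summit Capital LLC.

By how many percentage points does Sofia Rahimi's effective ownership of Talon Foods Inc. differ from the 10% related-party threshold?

70.08

By spousal attribution (R2), Sofia Rahimi is treated as also owning Nadia Dlamini's interest in Summit Capital LLC, giving 27% + 55% = 82%.
By spousal attribution (R2), Sofia Rahimi is treated as also owning Nadia Dlamini's interest in Oakhollow Energy Co, giving 65% + 35% = 100%.
Chain via Summit Capital LLC (R1): 82% × 44% = 36.08% of Talon Foods Inc.
Chain via Oakhollow Energy Co. (R1): 100% × 18% = 18% of Talon Foods Inc.
Direct interest in Talon Foods Inc: 26%.
Aggregating (R3): 36.08% + 18% + 26% = 80.08%.
80.08% exceeds the 10% threshold by 70.08 percentage points.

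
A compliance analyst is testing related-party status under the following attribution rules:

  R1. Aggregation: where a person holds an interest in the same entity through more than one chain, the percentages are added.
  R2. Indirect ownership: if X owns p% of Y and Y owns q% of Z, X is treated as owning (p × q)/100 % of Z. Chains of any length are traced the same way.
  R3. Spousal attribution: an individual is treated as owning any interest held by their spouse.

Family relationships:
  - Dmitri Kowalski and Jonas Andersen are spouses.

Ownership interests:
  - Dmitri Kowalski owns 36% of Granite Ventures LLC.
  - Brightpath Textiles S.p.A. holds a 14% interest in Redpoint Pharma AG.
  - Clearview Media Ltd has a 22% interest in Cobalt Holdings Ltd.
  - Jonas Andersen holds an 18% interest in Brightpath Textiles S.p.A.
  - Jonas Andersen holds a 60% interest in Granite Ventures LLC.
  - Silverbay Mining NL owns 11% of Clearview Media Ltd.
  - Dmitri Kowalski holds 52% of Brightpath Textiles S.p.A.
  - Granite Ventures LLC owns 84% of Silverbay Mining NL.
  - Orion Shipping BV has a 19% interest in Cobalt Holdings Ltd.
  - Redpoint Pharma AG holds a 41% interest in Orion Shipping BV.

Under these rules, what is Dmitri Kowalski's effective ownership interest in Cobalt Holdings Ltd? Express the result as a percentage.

By spousal attribution (R3), Dmitri Kowalski is treated as also owning Jonas Andersen's interest in Granite Ventures LLC, giving 36% + 60% = 96%.
By spousal attribution (R3), Dmitri Kowalski is treated as also owning Jonas Andersen's interest in Brightpath Textiles S.p.A, giving 52% + 18% = 70%.
Chain via Granite Ventures LLC → Silverbay Mining NL → Clearview Media Ltd (R2): 96% × 84% × 11% × 22% = 1.951488% of Cobalt Holdings Ltd.
Chain via Brightpath Textiles S.p.A. → Redpoint Pharma AG → Orion Shipping BV (R2): 70% × 14% × 41% × 19% = 0.76342% of Cobalt Holdings Ltd.
Aggregating (R1): 1.951488% + 0.76342% = 2.714908%.

2.714908%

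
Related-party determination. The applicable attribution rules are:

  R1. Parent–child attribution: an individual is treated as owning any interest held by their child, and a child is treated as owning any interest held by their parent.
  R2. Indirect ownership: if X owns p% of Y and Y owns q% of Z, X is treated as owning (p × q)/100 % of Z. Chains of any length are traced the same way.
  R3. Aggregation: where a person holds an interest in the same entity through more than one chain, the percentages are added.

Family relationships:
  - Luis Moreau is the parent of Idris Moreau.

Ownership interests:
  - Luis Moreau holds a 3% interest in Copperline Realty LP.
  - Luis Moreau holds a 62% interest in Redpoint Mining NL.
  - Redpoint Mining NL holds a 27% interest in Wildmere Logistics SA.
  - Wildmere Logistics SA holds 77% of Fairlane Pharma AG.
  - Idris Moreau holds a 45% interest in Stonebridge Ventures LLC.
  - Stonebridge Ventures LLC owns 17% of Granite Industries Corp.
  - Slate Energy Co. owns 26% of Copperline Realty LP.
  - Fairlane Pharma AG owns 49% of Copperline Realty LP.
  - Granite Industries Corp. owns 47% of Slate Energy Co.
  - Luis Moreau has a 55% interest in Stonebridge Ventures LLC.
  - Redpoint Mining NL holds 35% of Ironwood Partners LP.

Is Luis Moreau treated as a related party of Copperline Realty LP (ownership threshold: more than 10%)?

By parent–child attribution (R1), Luis Moreau is treated as also owning Idris Moreau's interest in Stonebridge Ventures LLC, giving 55% + 45% = 100%.
Chain via Stonebridge Ventures LLC → Granite Industries Corp. → Slate Energy Co. (R2): 100% × 17% × 47% × 26% = 2.0774% of Copperline Realty LP.
Chain via Redpoint Mining NL → Wildmere Logistics SA → Fairlane Pharma AG (R2): 62% × 27% × 77% × 49% = 6.316002% of Copperline Realty LP.
Direct interest in Copperline Realty LP: 3%.
Aggregating (R3): 2.0774% + 6.316002% + 3% = 11.393402%.
11.393402% exceeds the 10% threshold, so Luis is a related party to Copperline Realty LP.

Yes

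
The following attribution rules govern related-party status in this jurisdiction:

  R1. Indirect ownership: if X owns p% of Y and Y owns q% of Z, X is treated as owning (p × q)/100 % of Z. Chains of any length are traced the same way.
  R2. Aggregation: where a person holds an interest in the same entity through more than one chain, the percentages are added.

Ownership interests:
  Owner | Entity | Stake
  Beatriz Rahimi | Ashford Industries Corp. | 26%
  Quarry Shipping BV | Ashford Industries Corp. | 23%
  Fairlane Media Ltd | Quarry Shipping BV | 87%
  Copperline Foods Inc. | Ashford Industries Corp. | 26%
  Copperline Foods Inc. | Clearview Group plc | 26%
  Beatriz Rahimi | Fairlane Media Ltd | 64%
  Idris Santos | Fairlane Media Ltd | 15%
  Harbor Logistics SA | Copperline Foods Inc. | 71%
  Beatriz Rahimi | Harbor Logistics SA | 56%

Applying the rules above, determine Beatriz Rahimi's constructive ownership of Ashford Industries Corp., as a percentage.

49.144%

Chain via Fairlane Media Ltd → Quarry Shipping BV (R1): 64% × 87% × 23% = 12.8064% of Ashford Industries Corp.
Chain via Harbor Logistics SA → Copperline Foods Inc. (R1): 56% × 71% × 26% = 10.3376% of Ashford Industries Corp.
Direct interest in Ashford Industries Corp: 26%.
Aggregating (R2): 12.8064% + 10.3376% + 26% = 49.144%.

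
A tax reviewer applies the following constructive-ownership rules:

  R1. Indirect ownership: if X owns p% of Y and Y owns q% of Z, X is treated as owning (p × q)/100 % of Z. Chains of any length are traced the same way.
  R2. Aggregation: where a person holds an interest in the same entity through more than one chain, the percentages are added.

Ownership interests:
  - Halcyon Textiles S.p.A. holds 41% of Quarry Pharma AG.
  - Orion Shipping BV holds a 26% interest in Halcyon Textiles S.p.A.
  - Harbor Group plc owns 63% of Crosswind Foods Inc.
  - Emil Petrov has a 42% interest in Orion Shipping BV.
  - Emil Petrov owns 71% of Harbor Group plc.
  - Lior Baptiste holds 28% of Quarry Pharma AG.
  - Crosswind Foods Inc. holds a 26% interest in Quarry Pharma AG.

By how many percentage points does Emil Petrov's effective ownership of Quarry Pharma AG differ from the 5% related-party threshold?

Chain via Orion Shipping BV → Halcyon Textiles S.p.A. (R1): 42% × 26% × 41% = 4.4772% of Quarry Pharma AG.
Chain via Harbor Group plc → Crosswind Foods Inc. (R1): 71% × 63% × 26% = 11.6298% of Quarry Pharma AG.
Aggregating (R2): 4.4772% + 11.6298% = 16.107%.
16.107% exceeds the 5% threshold by 11.107 percentage points.

11.107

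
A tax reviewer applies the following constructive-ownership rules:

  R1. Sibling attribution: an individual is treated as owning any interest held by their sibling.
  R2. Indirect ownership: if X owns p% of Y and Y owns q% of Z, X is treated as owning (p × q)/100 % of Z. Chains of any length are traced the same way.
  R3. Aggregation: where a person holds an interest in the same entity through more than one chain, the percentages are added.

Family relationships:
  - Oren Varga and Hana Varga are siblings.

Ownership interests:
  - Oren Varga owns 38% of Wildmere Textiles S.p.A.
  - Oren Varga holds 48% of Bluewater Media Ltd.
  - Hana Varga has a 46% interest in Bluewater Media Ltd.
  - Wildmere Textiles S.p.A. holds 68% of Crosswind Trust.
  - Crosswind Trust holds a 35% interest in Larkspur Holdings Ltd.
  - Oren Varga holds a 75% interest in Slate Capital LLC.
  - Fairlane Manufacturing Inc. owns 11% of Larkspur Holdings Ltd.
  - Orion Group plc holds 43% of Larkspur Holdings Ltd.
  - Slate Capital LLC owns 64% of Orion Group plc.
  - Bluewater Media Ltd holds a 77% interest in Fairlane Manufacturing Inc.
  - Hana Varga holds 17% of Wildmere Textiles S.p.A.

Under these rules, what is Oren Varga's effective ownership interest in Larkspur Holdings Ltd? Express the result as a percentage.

By sibling attribution (R1), Oren Varga is treated as also owning Hana Varga's interest in Bluewater Media Ltd, giving 48% + 46% = 94%.
By sibling attribution (R1), Oren Varga is treated as also owning Hana Varga's interest in Wildmere Textiles S.p.A, giving 38% + 17% = 55%.
Chain via Slate Capital LLC → Orion Group plc (R2): 75% × 64% × 43% = 20.64% of Larkspur Holdings Ltd.
Chain via Bluewater Media Ltd → Fairlane Manufacturing Inc. (R2): 94% × 77% × 11% = 7.9618% of Larkspur Holdings Ltd.
Chain via Wildmere Textiles S.p.A. → Crosswind Trust (R2): 55% × 68% × 35% = 13.09% of Larkspur Holdings Ltd.
Aggregating (R3): 20.64% + 7.9618% + 13.09% = 41.6918%.

41.6918%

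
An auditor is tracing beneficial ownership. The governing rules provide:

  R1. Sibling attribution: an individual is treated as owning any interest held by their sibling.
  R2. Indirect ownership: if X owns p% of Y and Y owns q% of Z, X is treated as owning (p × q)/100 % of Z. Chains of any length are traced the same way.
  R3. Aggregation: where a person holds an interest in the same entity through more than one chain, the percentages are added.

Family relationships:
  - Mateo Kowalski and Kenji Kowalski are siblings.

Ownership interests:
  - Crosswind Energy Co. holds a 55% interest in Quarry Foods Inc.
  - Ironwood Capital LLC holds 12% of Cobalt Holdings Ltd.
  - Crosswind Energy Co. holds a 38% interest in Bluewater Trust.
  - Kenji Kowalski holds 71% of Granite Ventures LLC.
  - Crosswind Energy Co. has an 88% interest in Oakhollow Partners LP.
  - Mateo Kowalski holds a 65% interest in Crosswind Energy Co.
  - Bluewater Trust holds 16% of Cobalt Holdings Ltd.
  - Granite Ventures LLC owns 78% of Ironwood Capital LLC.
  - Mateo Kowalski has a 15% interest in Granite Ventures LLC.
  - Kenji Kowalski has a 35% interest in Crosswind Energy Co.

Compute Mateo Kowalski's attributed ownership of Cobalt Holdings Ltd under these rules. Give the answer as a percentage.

By sibling attribution (R1), Mateo Kowalski is treated as also owning Kenji Kowalski's interest in Granite Ventures LLC, giving 15% + 71% = 86%.
By sibling attribution (R1), Mateo Kowalski is treated as also owning Kenji Kowalski's interest in Crosswind Energy Co, giving 65% + 35% = 100%.
Chain via Granite Ventures LLC → Ironwood Capital LLC (R2): 86% × 78% × 12% = 8.0496% of Cobalt Holdings Ltd.
Chain via Crosswind Energy Co. → Bluewater Trust (R2): 100% × 38% × 16% = 6.08% of Cobalt Holdings Ltd.
Aggregating (R3): 8.0496% + 6.08% = 14.1296%.

14.1296%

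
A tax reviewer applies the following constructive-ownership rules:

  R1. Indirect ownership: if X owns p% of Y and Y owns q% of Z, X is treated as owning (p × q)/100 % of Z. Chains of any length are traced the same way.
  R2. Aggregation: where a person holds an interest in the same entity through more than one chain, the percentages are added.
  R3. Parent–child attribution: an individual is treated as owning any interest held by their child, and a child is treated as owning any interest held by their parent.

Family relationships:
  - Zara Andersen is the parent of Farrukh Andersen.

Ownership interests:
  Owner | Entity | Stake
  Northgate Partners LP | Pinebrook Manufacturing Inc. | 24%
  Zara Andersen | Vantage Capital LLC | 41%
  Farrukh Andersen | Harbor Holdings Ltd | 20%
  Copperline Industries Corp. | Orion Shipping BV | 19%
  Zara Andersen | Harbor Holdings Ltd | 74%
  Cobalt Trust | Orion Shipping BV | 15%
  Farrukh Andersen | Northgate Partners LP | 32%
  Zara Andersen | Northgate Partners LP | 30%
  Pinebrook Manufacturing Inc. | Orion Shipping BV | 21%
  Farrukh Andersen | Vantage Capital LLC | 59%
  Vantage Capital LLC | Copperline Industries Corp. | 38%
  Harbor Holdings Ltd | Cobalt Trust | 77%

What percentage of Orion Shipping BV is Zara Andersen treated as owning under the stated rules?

By parent–child attribution (R3), Zara Andersen is treated as also owning Farrukh Andersen's interest in Northgate Partners LP, giving 30% + 32% = 62%.
By parent–child attribution (R3), Zara Andersen is treated as also owning Farrukh Andersen's interest in Vantage Capital LLC, giving 41% + 59% = 100%.
By parent–child attribution (R3), Zara Andersen is treated as also owning Farrukh Andersen's interest in Harbor Holdings Ltd, giving 74% + 20% = 94%.
Chain via Northgate Partners LP → Pinebrook Manufacturing Inc. (R1): 62% × 24% × 21% = 3.1248% of Orion Shipping BV.
Chain via Vantage Capital LLC → Copperline Industries Corp. (R1): 100% × 38% × 19% = 7.22% of Orion Shipping BV.
Chain via Harbor Holdings Ltd → Cobalt Trust (R1): 94% × 77% × 15% = 10.857% of Orion Shipping BV.
Aggregating (R2): 3.1248% + 7.22% + 10.857% = 21.2018%.

21.2018%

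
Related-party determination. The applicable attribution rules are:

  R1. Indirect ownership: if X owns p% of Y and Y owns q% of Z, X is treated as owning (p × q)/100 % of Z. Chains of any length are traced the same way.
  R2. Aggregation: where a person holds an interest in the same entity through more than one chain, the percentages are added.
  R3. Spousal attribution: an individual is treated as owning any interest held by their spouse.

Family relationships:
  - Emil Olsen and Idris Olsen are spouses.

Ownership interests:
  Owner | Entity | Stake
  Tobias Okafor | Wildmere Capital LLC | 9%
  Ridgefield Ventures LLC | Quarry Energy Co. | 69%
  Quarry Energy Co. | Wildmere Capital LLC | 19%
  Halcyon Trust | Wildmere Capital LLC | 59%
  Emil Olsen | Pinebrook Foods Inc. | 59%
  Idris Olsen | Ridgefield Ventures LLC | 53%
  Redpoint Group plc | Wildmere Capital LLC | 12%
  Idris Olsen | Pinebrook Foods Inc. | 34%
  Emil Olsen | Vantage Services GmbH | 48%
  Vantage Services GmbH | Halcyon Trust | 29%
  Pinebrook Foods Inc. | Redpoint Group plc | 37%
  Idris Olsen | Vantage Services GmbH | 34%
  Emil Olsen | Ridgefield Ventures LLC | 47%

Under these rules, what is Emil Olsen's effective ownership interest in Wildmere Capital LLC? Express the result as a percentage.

By spousal attribution (R3), Emil Olsen is treated as also owning Idris Olsen's interest in Pinebrook Foods Inc, giving 59% + 34% = 93%.
By spousal attribution (R3), Emil Olsen is treated as also owning Idris Olsen's interest in Ridgefield Ventures LLC, giving 47% + 53% = 100%.
By spousal attribution (R3), Emil Olsen is treated as also owning Idris Olsen's interest in Vantage Services GmbH, giving 48% + 34% = 82%.
Chain via Pinebrook Foods Inc. → Redpoint Group plc (R1): 93% × 37% × 12% = 4.1292% of Wildmere Capital LLC.
Chain via Ridgefield Ventures LLC → Quarry Energy Co. (R1): 100% × 69% × 19% = 13.11% of Wildmere Capital LLC.
Chain via Vantage Services GmbH → Halcyon Trust (R1): 82% × 29% × 59% = 14.0302% of Wildmere Capital LLC.
Aggregating (R2): 4.1292% + 13.11% + 14.0302% = 31.2694%.

31.2694%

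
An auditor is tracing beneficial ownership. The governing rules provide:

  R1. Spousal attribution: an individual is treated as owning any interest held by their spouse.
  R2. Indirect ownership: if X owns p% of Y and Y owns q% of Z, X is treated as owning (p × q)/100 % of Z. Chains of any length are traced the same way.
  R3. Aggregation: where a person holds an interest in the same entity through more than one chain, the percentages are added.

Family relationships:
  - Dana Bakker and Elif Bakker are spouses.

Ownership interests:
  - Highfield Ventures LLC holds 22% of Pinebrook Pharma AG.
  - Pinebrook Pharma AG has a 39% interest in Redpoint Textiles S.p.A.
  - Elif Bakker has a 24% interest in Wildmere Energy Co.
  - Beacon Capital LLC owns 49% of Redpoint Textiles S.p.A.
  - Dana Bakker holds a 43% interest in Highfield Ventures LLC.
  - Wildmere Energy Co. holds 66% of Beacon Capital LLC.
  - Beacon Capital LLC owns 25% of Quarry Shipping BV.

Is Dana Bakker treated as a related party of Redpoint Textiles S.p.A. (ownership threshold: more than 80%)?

By spousal attribution (R1), Dana Bakker is treated as owning Elif Bakker's 24% interest in Wildmere Energy Co.
Chain via Highfield Ventures LLC → Pinebrook Pharma AG (R2): 43% × 22% × 39% = 3.6894% of Redpoint Textiles S.p.A.
Chain via Wildmere Energy Co. → Beacon Capital LLC (R2): 24% × 66% × 49% = 7.7616% of Redpoint Textiles S.p.A.
Aggregating (R3): 3.6894% + 7.7616% = 11.451%.
11.451% does not exceed the 80% threshold, so Dana is not a related party to Redpoint Textiles S.p.A.

No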